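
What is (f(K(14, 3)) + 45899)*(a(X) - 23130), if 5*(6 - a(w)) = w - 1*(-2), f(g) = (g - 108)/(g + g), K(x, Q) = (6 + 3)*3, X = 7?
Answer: -2122832811/2 ≈ -1.0614e+9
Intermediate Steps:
K(x, Q) = 27 (K(x, Q) = 9*3 = 27)
f(g) = (-108 + g)/(2*g) (f(g) = (-108 + g)/((2*g)) = (-108 + g)*(1/(2*g)) = (-108 + g)/(2*g))
a(w) = 28/5 - w/5 (a(w) = 6 - (w - 1*(-2))/5 = 6 - (w + 2)/5 = 6 - (2 + w)/5 = 6 + (-⅖ - w/5) = 28/5 - w/5)
(f(K(14, 3)) + 45899)*(a(X) - 23130) = ((½)*(-108 + 27)/27 + 45899)*((28/5 - ⅕*7) - 23130) = ((½)*(1/27)*(-81) + 45899)*((28/5 - 7/5) - 23130) = (-3/2 + 45899)*(21/5 - 23130) = (91795/2)*(-115629/5) = -2122832811/2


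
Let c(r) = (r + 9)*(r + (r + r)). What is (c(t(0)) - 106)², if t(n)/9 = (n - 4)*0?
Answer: 11236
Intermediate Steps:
t(n) = 0 (t(n) = 9*((n - 4)*0) = 9*((-4 + n)*0) = 9*0 = 0)
c(r) = 3*r*(9 + r) (c(r) = (9 + r)*(r + 2*r) = (9 + r)*(3*r) = 3*r*(9 + r))
(c(t(0)) - 106)² = (3*0*(9 + 0) - 106)² = (3*0*9 - 106)² = (0 - 106)² = (-106)² = 11236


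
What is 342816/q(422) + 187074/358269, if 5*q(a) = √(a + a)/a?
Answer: 62358/119423 + 1714080*√211 ≈ 2.4898e+7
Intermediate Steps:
q(a) = √2/(5*√a) (q(a) = (√(a + a)/a)/5 = (√(2*a)/a)/5 = ((√2*√a)/a)/5 = (√2/√a)/5 = √2/(5*√a))
342816/q(422) + 187074/358269 = 342816/((√2/(5*√422))) + 187074/358269 = 342816/((√2*(√422/422)/5)) + 187074*(1/358269) = 342816/((√211/1055)) + 62358/119423 = 342816*(5*√211) + 62358/119423 = 1714080*√211 + 62358/119423 = 62358/119423 + 1714080*√211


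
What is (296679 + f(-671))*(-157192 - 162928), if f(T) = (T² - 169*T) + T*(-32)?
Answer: -282278934920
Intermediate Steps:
f(T) = T² - 201*T (f(T) = (T² - 169*T) - 32*T = T² - 201*T)
(296679 + f(-671))*(-157192 - 162928) = (296679 - 671*(-201 - 671))*(-157192 - 162928) = (296679 - 671*(-872))*(-320120) = (296679 + 585112)*(-320120) = 881791*(-320120) = -282278934920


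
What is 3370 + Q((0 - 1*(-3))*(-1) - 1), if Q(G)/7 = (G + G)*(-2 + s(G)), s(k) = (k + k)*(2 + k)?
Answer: 2586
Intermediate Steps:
s(k) = 2*k*(2 + k) (s(k) = (2*k)*(2 + k) = 2*k*(2 + k))
Q(G) = 14*G*(-2 + 2*G*(2 + G)) (Q(G) = 7*((G + G)*(-2 + 2*G*(2 + G))) = 7*((2*G)*(-2 + 2*G*(2 + G))) = 7*(2*G*(-2 + 2*G*(2 + G))) = 14*G*(-2 + 2*G*(2 + G)))
3370 + Q((0 - 1*(-3))*(-1) - 1) = 3370 + 28*((0 - 1*(-3))*(-1) - 1)*(-1 + ((0 - 1*(-3))*(-1) - 1)*(2 + ((0 - 1*(-3))*(-1) - 1))) = 3370 + 28*((0 + 3)*(-1) - 1)*(-1 + ((0 + 3)*(-1) - 1)*(2 + ((0 + 3)*(-1) - 1))) = 3370 + 28*(3*(-1) - 1)*(-1 + (3*(-1) - 1)*(2 + (3*(-1) - 1))) = 3370 + 28*(-3 - 1)*(-1 + (-3 - 1)*(2 + (-3 - 1))) = 3370 + 28*(-4)*(-1 - 4*(2 - 4)) = 3370 + 28*(-4)*(-1 - 4*(-2)) = 3370 + 28*(-4)*(-1 + 8) = 3370 + 28*(-4)*7 = 3370 - 784 = 2586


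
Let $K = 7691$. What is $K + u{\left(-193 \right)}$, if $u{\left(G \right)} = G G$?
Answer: $44940$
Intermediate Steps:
$u{\left(G \right)} = G^{2}$
$K + u{\left(-193 \right)} = 7691 + \left(-193\right)^{2} = 7691 + 37249 = 44940$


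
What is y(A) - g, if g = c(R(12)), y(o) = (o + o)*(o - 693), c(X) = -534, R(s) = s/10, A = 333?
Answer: -239226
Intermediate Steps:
R(s) = s/10 (R(s) = s*(⅒) = s/10)
y(o) = 2*o*(-693 + o) (y(o) = (2*o)*(-693 + o) = 2*o*(-693 + o))
g = -534
y(A) - g = 2*333*(-693 + 333) - 1*(-534) = 2*333*(-360) + 534 = -239760 + 534 = -239226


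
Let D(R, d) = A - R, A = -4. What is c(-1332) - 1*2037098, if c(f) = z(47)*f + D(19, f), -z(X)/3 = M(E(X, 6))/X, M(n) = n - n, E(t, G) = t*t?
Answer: -2037121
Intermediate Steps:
E(t, G) = t²
D(R, d) = -4 - R
M(n) = 0
z(X) = 0 (z(X) = -0/X = -3*0 = 0)
c(f) = -23 (c(f) = 0*f + (-4 - 1*19) = 0 + (-4 - 19) = 0 - 23 = -23)
c(-1332) - 1*2037098 = -23 - 1*2037098 = -23 - 2037098 = -2037121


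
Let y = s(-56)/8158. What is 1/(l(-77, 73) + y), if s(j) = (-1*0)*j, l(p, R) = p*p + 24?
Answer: 1/5953 ≈ 0.00016798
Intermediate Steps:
l(p, R) = 24 + p**2 (l(p, R) = p**2 + 24 = 24 + p**2)
s(j) = 0 (s(j) = 0*j = 0)
y = 0 (y = 0/8158 = 0*(1/8158) = 0)
1/(l(-77, 73) + y) = 1/((24 + (-77)**2) + 0) = 1/((24 + 5929) + 0) = 1/(5953 + 0) = 1/5953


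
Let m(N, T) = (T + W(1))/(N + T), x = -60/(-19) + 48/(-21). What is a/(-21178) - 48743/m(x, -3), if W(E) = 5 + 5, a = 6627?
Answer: 292128859145/19716718 ≈ 14816.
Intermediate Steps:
x = 116/133 (x = -60*(-1/19) + 48*(-1/21) = 60/19 - 16/7 = 116/133 ≈ 0.87218)
W(E) = 10
m(N, T) = (10 + T)/(N + T) (m(N, T) = (T + 10)/(N + T) = (10 + T)/(N + T))
a/(-21178) - 48743/m(x, -3) = 6627/(-21178) - 48743*(116/133 - 3)/(10 - 3) = 6627*(-1/21178) - 48743/(7/(-283/133)) = -6627/21178 - 48743/((-133/283*7)) = -6627/21178 - 48743/(-931/283) = -6627/21178 - 48743*(-283/931) = -6627/21178 + 13794269/931 = 292128859145/19716718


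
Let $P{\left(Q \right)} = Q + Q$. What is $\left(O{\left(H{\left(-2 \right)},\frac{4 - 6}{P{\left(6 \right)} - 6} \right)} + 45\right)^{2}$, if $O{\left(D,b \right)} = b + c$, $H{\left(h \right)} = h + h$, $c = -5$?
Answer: $\frac{14161}{9} \approx 1573.4$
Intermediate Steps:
$P{\left(Q \right)} = 2 Q$
$H{\left(h \right)} = 2 h$
$O{\left(D,b \right)} = -5 + b$ ($O{\left(D,b \right)} = b - 5 = -5 + b$)
$\left(O{\left(H{\left(-2 \right)},\frac{4 - 6}{P{\left(6 \right)} - 6} \right)} + 45\right)^{2} = \left(\left(-5 + \frac{4 - 6}{2 \cdot 6 - 6}\right) + 45\right)^{2} = \left(\left(-5 - \frac{2}{12 - 6}\right) + 45\right)^{2} = \left(\left(-5 - \frac{2}{6}\right) + 45\right)^{2} = \left(\left(-5 - \frac{1}{3}\right) + 45\right)^{2} = \left(- \frac{16}{3} + 45\right)^{2} = \left(\frac{119}{3}\right)^{2} = \frac{14161}{9}$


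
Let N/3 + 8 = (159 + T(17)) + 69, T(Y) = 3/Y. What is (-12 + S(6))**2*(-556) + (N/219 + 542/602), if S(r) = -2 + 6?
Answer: -13290619990/373541 ≈ -35580.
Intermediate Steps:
N = 11229/17 (N = -24 + 3*((159 + 3/17) + 69) = -24 + 3*(2706/17 + 69) = -24 + 3*(3879/17) = -24 + 11637/17 = 11229/17 ≈ 660.53)
S(r) = 4
(-12 + S(6))**2*(-556) + (N/219 + 542/602) = (-12 + 4)**2*(-556) + ((11229/17)/219 + 542/602) = (-8)**2*(-556) + ((11229/17)*(1/219) + 542*(1/602)) = 64*(-556) + (3743/1241 + 271/301) = -35584 + 1462954/373541 = -13290619990/373541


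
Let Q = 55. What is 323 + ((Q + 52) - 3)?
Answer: 427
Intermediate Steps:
323 + ((Q + 52) - 3) = 323 + ((55 + 52) - 3) = 323 + (107 - 3) = 323 + 104 = 427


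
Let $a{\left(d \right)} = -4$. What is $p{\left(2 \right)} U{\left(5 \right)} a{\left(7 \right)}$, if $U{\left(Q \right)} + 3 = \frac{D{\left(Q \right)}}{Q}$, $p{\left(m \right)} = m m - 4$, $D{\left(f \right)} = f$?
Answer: $0$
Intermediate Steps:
$p{\left(m \right)} = -4 + m^{2}$ ($p{\left(m \right)} = m^{2} - 4 = -4 + m^{2}$)
$U{\left(Q \right)} = -2$ ($U{\left(Q \right)} = -3 + \frac{Q}{Q} = -3 + 1 = -2$)
$p{\left(2 \right)} U{\left(5 \right)} a{\left(7 \right)} = \left(-4 + 2^{2}\right) \left(-2\right) \left(-4\right) = \left(-4 + 4\right) \left(-2\right) \left(-4\right) = 0 \left(-2\right) \left(-4\right) = 0 \left(-4\right) = 0$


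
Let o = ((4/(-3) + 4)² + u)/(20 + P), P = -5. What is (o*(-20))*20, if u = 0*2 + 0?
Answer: -5120/27 ≈ -189.63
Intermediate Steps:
u = 0 (u = 0 + 0 = 0)
o = 64/135 (o = ((4/(-3) + 4)² + 0)/(20 - 5) = ((4*(-⅓) + 4)² + 0)/15 = ((-4/3 + 4)² + 0)*(1/15) = ((8/3)² + 0)*(1/15) = (64/9 + 0)*(1/15) = (64/9)*(1/15) = 64/135 ≈ 0.47407)
(o*(-20))*20 = ((64/135)*(-20))*20 = -256/27*20 = -5120/27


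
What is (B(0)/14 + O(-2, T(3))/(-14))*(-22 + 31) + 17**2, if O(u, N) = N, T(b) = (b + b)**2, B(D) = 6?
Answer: 1888/7 ≈ 269.71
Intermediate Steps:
T(b) = 4*b**2 (T(b) = (2*b)**2 = 4*b**2)
(B(0)/14 + O(-2, T(3))/(-14))*(-22 + 31) + 17**2 = (6/14 + (4*3**2)/(-14))*(-22 + 31) + 17**2 = (6*(1/14) + (4*9)*(-1/14))*9 + 289 = (3/7 + 36*(-1/14))*9 + 289 = (3/7 - 18/7)*9 + 289 = -15/7*9 + 289 = -135/7 + 289 = 1888/7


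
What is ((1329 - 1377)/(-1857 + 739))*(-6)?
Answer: -144/559 ≈ -0.25760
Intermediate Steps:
((1329 - 1377)/(-1857 + 739))*(-6) = -48/(-1118)*(-6) = -48*(-1/1118)*(-6) = (24/559)*(-6) = -144/559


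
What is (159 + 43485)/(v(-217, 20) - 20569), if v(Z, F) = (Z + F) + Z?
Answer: -43644/20983 ≈ -2.0800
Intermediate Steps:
v(Z, F) = F + 2*Z (v(Z, F) = (F + Z) + Z = F + 2*Z)
(159 + 43485)/(v(-217, 20) - 20569) = (159 + 43485)/((20 + 2*(-217)) - 20569) = 43644/((20 - 434) - 20569) = 43644/(-414 - 20569) = 43644/(-20983) = 43644*(-1/20983) = -43644/20983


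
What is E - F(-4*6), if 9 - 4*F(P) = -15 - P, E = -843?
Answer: -843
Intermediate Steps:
F(P) = 6 + P/4 (F(P) = 9/4 - (-15 - P)/4 = 9/4 + (15/4 + P/4) = 6 + P/4)
E - F(-4*6) = -843 - (6 + (-4*6)/4) = -843 - (6 + (1/4)*(-24)) = -843 - (6 - 6) = -843 - 1*0 = -843 + 0 = -843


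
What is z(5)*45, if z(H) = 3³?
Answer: 1215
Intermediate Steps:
z(H) = 27
z(5)*45 = 27*45 = 1215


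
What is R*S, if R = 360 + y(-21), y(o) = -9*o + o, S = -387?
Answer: -204336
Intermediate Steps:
y(o) = -8*o
R = 528 (R = 360 - 8*(-21) = 360 + 168 = 528)
R*S = 528*(-387) = -204336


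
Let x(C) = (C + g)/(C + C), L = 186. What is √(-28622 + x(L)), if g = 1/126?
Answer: I*√1746694124994/7812 ≈ 169.18*I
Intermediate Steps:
g = 1/126 ≈ 0.0079365
x(C) = (1/126 + C)/(2*C) (x(C) = (C + 1/126)/(C + C) = (1/126 + C)/((2*C)) = (1/126 + C)*(1/(2*C)) = (1/126 + C)/(2*C))
√(-28622 + x(L)) = √(-28622 + (1/252)*(1 + 126*186)/186) = √(-28622 + (1/252)*(1/186)*(1 + 23436)) = √(-28622 + (1/252)*(1/186)*23437) = √(-28622 + 23437/46872) = √(-1341546947/46872) = I*√1746694124994/7812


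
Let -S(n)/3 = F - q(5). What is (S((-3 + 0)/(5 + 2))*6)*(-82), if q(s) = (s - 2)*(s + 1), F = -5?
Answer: -33948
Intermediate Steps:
q(s) = (1 + s)*(-2 + s) (q(s) = (-2 + s)*(1 + s) = (1 + s)*(-2 + s))
S(n) = 69 (S(n) = -3*(-5 - (-2 + 5**2 - 1*5)) = -3*(-5 - (-2 + 25 - 5)) = -3*(-5 - 1*18) = -3*(-5 - 18) = -3*(-23) = 69)
(S((-3 + 0)/(5 + 2))*6)*(-82) = (69*6)*(-82) = 414*(-82) = -33948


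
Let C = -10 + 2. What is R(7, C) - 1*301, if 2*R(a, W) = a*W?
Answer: -329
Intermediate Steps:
C = -8
R(a, W) = W*a/2 (R(a, W) = (a*W)/2 = (W*a)/2 = W*a/2)
R(7, C) - 1*301 = (½)*(-8)*7 - 1*301 = -28 - 301 = -329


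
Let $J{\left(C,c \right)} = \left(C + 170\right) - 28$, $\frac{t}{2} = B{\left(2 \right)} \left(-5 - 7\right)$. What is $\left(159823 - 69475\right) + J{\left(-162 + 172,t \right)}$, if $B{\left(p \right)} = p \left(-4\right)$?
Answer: $90500$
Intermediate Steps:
$B{\left(p \right)} = - 4 p$
$t = 192$ ($t = 2 \left(-4\right) 2 \left(-5 - 7\right) = 2 \left(\left(-8\right) \left(-12\right)\right) = 2 \cdot 96 = 192$)
$J{\left(C,c \right)} = 142 + C$ ($J{\left(C,c \right)} = \left(170 + C\right) - 28 = 142 + C$)
$\left(159823 - 69475\right) + J{\left(-162 + 172,t \right)} = \left(159823 - 69475\right) + \left(142 + \left(-162 + 172\right)\right) = 90348 + \left(142 + 10\right) = 90348 + 152 = 90500$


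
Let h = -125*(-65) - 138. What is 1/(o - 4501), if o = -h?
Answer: -1/12488 ≈ -8.0077e-5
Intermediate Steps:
h = 7987 (h = 8125 - 138 = 7987)
o = -7987 (o = -1*7987 = -7987)
1/(o - 4501) = 1/(-7987 - 4501) = 1/(-12488) = -1/12488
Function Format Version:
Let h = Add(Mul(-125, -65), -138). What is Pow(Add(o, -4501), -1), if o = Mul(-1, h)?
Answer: Rational(-1, 12488) ≈ -8.0077e-5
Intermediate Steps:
h = 7987 (h = Add(8125, -138) = 7987)
o = -7987 (o = Mul(-1, 7987) = -7987)
Pow(Add(o, -4501), -1) = Pow(Add(-7987, -4501), -1) = Pow(-12488, -1) = Rational(-1, 12488)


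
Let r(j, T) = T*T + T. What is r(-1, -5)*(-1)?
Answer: -20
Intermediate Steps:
r(j, T) = T + T² (r(j, T) = T² + T = T + T²)
r(-1, -5)*(-1) = -5*(1 - 5)*(-1) = -5*(-4)*(-1) = 20*(-1) = -20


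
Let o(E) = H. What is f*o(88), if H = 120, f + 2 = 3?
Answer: 120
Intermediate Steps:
f = 1 (f = -2 + 3 = 1)
o(E) = 120
f*o(88) = 1*120 = 120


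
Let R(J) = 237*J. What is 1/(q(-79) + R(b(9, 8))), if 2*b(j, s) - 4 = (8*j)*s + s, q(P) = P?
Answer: 1/69599 ≈ 1.4368e-5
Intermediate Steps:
b(j, s) = 2 + s/2 + 4*j*s (b(j, s) = 2 + ((8*j)*s + s)/2 = 2 + (8*j*s + s)/2 = 2 + (s + 8*j*s)/2 = 2 + (s/2 + 4*j*s) = 2 + s/2 + 4*j*s)
1/(q(-79) + R(b(9, 8))) = 1/(-79 + 237*(2 + (1/2)*8 + 4*9*8)) = 1/(-79 + 237*(2 + 4 + 288)) = 1/(-79 + 237*294) = 1/(-79 + 69678) = 1/69599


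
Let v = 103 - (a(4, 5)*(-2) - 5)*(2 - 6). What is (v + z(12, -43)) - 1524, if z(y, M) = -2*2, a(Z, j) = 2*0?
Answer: -1445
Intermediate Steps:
a(Z, j) = 0
z(y, M) = -4
v = 83 (v = 103 - (0*(-2) - 5)*(2 - 6) = 103 - (0 - 5)*(-4) = 103 - (-5)*(-4) = 103 - 1*20 = 103 - 20 = 83)
(v + z(12, -43)) - 1524 = (83 - 4) - 1524 = 79 - 1524 = -1445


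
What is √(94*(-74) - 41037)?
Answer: I*√47993 ≈ 219.07*I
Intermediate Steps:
√(94*(-74) - 41037) = √(-6956 - 41037) = √(-47993) = I*√47993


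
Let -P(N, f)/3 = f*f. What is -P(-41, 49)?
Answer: 7203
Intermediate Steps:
P(N, f) = -3*f² (P(N, f) = -3*f*f = -3*f²)
-P(-41, 49) = -(-3)*49² = -(-3)*2401 = -1*(-7203) = 7203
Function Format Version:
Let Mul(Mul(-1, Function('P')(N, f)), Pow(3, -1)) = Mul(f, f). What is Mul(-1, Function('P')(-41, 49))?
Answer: 7203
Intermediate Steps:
Function('P')(N, f) = Mul(-3, Pow(f, 2)) (Function('P')(N, f) = Mul(-3, Mul(f, f)) = Mul(-3, Pow(f, 2)))
Mul(-1, Function('P')(-41, 49)) = Mul(-1, Mul(-3, Pow(49, 2))) = Mul(-1, Mul(-3, 2401)) = Mul(-1, -7203) = 7203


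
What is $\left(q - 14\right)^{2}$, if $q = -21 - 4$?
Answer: $1521$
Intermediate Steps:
$q = -25$
$\left(q - 14\right)^{2} = \left(-25 - 14\right)^{2} = \left(-39\right)^{2} = 1521$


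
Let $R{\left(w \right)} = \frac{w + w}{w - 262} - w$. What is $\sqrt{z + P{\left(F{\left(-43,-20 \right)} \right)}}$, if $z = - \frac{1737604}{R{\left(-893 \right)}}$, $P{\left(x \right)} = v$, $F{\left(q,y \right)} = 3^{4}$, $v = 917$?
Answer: $\frac{i \sqrt{1094663340946903}}{1033201} \approx 32.023 i$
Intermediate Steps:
$F{\left(q,y \right)} = 81$
$R{\left(w \right)} = - w + \frac{2 w}{-262 + w}$ ($R{\left(w \right)} = \frac{2 w}{-262 + w} - w = - w + \frac{2 w}{-262 + w}$)
$P{\left(x \right)} = 917$
$z = - \frac{2006932620}{1033201}$ ($z = - \frac{1737604}{\left(-893\right) \frac{1}{-262 - 893} \left(264 - -893\right)} = - \frac{1737604}{\left(-893\right) \frac{1}{-1155} \left(264 + 893\right)} = - \frac{1737604}{\left(-893\right) \left(- \frac{1}{1155}\right) 1157} = - \frac{1737604}{\frac{1033201}{1155}} = \left(-1737604\right) \frac{1155}{1033201} = - \frac{2006932620}{1033201} \approx -1942.4$)
$\sqrt{z + P{\left(F{\left(-43,-20 \right)} \right)}} = \sqrt{- \frac{2006932620}{1033201} + 917} = \sqrt{- \frac{1059487303}{1033201}} = \frac{i \sqrt{1094663340946903}}{1033201}$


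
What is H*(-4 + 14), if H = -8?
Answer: -80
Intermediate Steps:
H*(-4 + 14) = -8*(-4 + 14) = -8*10 = -80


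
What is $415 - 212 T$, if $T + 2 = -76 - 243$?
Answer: $68467$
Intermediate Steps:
$T = -321$ ($T = -2 - 319 = -321$)
$415 - 212 T = 415 - -68052 = 415 + 68052 = 68467$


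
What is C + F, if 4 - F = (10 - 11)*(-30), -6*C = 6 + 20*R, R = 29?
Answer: -371/3 ≈ -123.67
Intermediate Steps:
C = -293/3 (C = -(6 + 20*29)/6 = -(6 + 580)/6 = -⅙*586 = -293/3 ≈ -97.667)
F = -26 (F = 4 - (10 - 11)*(-30) = 4 - (-1)*(-30) = 4 - 1*30 = 4 - 30 = -26)
C + F = -293/3 - 26 = -371/3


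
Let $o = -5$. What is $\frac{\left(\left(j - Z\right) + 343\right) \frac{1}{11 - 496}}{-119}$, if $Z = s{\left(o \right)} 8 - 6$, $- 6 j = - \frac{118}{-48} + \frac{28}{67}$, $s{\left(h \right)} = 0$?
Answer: $\frac{480361}{79547760} \approx 0.0060387$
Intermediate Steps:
$j = - \frac{4625}{9648}$ ($j = - \frac{- \frac{118}{-48} + \frac{28}{67}}{6} = - \frac{\left(-118\right) \left(- \frac{1}{48}\right) + 28 \cdot \frac{1}{67}}{6} = - \frac{\frac{59}{24} + \frac{28}{67}}{6} = \left(- \frac{1}{6}\right) \frac{4625}{1608} = - \frac{4625}{9648} \approx -0.47937$)
$Z = -6$ ($Z = 0 \cdot 8 - 6 = 0 - 6 = -6$)
$\frac{\left(\left(j - Z\right) + 343\right) \frac{1}{11 - 496}}{-119} = \frac{\left(\left(- \frac{4625}{9648} - -6\right) + 343\right) \frac{1}{11 - 496}}{-119} = \frac{\left(- \frac{4625}{9648} + 6\right) + 343}{-485} \left(- \frac{1}{119}\right) = \left(\frac{53263}{9648} + 343\right) \left(- \frac{1}{485}\right) \left(- \frac{1}{119}\right) = \frac{3362527}{9648} \left(- \frac{1}{485}\right) \left(- \frac{1}{119}\right) = \left(- \frac{3362527}{4679280}\right) \left(- \frac{1}{119}\right) = \frac{480361}{79547760}$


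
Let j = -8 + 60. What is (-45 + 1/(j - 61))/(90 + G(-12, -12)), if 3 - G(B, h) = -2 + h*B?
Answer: 58/63 ≈ 0.92064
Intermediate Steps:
j = 52
G(B, h) = 5 - B*h (G(B, h) = 3 - (-2 + h*B) = 3 - (-2 + B*h) = 3 + (2 - B*h) = 5 - B*h)
(-45 + 1/(j - 61))/(90 + G(-12, -12)) = (-45 + 1/(52 - 61))/(90 + (5 - 1*(-12)*(-12))) = (-45 + 1/(-9))/(90 + (5 - 144)) = (-45 - 1/9)/(90 - 139) = -406/9/(-49) = -1/49*(-406/9) = 58/63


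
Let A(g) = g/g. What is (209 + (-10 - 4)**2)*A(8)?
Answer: 405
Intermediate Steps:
A(g) = 1
(209 + (-10 - 4)**2)*A(8) = (209 + (-10 - 4)**2)*1 = (209 + (-14)**2)*1 = (209 + 196)*1 = 405*1 = 405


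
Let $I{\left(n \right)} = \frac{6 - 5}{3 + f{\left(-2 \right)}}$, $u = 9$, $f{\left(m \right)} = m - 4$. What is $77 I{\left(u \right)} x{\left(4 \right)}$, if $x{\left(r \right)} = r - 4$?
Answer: $0$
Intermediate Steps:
$f{\left(m \right)} = -4 + m$ ($f{\left(m \right)} = m - 4 = -4 + m$)
$x{\left(r \right)} = -4 + r$
$I{\left(n \right)} = - \frac{1}{3}$ ($I{\left(n \right)} = \frac{6 - 5}{3 - 6} = 1 \frac{1}{3 - 6} = 1 \frac{1}{-3} = 1 \left(- \frac{1}{3}\right) = - \frac{1}{3}$)
$77 I{\left(u \right)} x{\left(4 \right)} = 77 \left(- \frac{1}{3}\right) \left(-4 + 4\right) = \left(- \frac{77}{3}\right) 0 = 0$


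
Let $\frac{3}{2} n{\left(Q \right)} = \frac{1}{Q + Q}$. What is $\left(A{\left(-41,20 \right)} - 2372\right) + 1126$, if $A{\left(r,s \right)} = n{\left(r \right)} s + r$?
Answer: $- \frac{158321}{123} \approx -1287.2$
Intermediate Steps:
$n{\left(Q \right)} = \frac{1}{3 Q}$ ($n{\left(Q \right)} = \frac{2}{3 \left(Q + Q\right)} = \frac{2}{3 \cdot 2 Q} = \frac{2 \frac{1}{2 Q}}{3} = \frac{1}{3 Q}$)
$A{\left(r,s \right)} = r + \frac{s}{3 r}$ ($A{\left(r,s \right)} = \frac{1}{3 r} s + r = \frac{s}{3 r} + r = r + \frac{s}{3 r}$)
$\left(A{\left(-41,20 \right)} - 2372\right) + 1126 = \left(\left(-41 + \frac{1}{3} \cdot 20 \frac{1}{-41}\right) - 2372\right) + 1126 = \left(\left(-41 + \frac{1}{3} \cdot 20 \left(- \frac{1}{41}\right)\right) - 2372\right) + 1126 = \left(\left(-41 - \frac{20}{123}\right) - 2372\right) + 1126 = \left(- \frac{5063}{123} - 2372\right) + 1126 = - \frac{296819}{123} + 1126 = - \frac{158321}{123}$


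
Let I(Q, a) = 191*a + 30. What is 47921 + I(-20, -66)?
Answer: 35345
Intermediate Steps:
I(Q, a) = 30 + 191*a
47921 + I(-20, -66) = 47921 + (30 + 191*(-66)) = 47921 + (30 - 12606) = 47921 - 12576 = 35345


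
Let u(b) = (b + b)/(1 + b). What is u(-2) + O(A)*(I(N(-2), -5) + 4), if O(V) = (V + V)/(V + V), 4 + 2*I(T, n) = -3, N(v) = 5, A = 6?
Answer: 9/2 ≈ 4.5000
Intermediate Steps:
I(T, n) = -7/2 (I(T, n) = -2 + (½)*(-3) = -2 - 3/2 = -7/2)
O(V) = 1 (O(V) = (2*V)/((2*V)) = (2*V)*(1/(2*V)) = 1)
u(b) = 2*b/(1 + b) (u(b) = (2*b)/(1 + b) = 2*b/(1 + b))
u(-2) + O(A)*(I(N(-2), -5) + 4) = 2*(-2)/(1 - 2) + 1*(-7/2 + 4) = 2*(-2)/(-1) + 1*(½) = 2*(-2)*(-1) + ½ = 4 + ½ = 9/2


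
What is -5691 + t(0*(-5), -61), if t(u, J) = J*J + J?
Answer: -2031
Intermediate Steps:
t(u, J) = J + J² (t(u, J) = J² + J = J + J²)
-5691 + t(0*(-5), -61) = -5691 - 61*(1 - 61) = -5691 - 61*(-60) = -5691 + 3660 = -2031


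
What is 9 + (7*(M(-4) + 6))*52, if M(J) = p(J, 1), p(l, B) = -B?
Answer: 1829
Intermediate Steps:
M(J) = -1 (M(J) = -1*1 = -1)
9 + (7*(M(-4) + 6))*52 = 9 + (7*(-1 + 6))*52 = 9 + (7*5)*52 = 9 + 35*52 = 9 + 1820 = 1829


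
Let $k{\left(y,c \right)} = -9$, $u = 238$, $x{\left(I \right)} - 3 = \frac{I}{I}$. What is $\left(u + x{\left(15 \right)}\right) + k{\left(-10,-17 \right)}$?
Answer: $233$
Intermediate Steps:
$x{\left(I \right)} = 4$ ($x{\left(I \right)} = 3 + \frac{I}{I} = 3 + 1 = 4$)
$\left(u + x{\left(15 \right)}\right) + k{\left(-10,-17 \right)} = \left(238 + 4\right) - 9 = 242 - 9 = 233$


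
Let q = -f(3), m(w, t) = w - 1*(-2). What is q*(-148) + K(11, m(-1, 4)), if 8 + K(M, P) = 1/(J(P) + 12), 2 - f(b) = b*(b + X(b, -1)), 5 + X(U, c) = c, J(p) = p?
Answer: 21061/13 ≈ 1620.1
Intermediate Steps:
m(w, t) = 2 + w (m(w, t) = w + 2 = 2 + w)
X(U, c) = -5 + c
f(b) = 2 - b*(-6 + b) (f(b) = 2 - b*(b + (-5 - 1)) = 2 - b*(b - 6) = 2 - b*(-6 + b))
K(M, P) = -8 + 1/(12 + P) (K(M, P) = -8 + 1/(P + 12) = -8 + 1/(12 + P))
q = -11 (q = -(2 - 1*3**2 + 6*3) = -(2 - 1*9 + 18) = -(2 - 9 + 18) = -1*11 = -11)
q*(-148) + K(11, m(-1, 4)) = -11*(-148) + (-95 - 8*(2 - 1))/(12 + (2 - 1)) = 1628 + (-95 - 8*1)/(12 + 1) = 1628 + (-95 - 8)/13 = 1628 + (1/13)*(-103) = 1628 - 103/13 = 21061/13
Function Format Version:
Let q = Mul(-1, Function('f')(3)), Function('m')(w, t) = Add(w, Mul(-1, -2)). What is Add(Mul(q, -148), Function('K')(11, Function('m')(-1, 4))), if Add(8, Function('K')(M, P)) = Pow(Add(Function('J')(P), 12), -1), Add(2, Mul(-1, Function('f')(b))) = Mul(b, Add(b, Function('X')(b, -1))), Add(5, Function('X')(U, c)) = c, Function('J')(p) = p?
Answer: Rational(21061, 13) ≈ 1620.1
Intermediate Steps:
Function('m')(w, t) = Add(2, w) (Function('m')(w, t) = Add(w, 2) = Add(2, w))
Function('X')(U, c) = Add(-5, c)
Function('f')(b) = Add(2, Mul(-1, b, Add(-6, b))) (Function('f')(b) = Add(2, Mul(-1, Mul(b, Add(b, Add(-5, -1))))) = Add(2, Mul(-1, Mul(b, Add(b, -6)))) = Add(2, Mul(-1, Mul(b, Add(-6, b)))) = Add(2, Mul(-1, b, Add(-6, b))))
Function('K')(M, P) = Add(-8, Pow(Add(12, P), -1)) (Function('K')(M, P) = Add(-8, Pow(Add(P, 12), -1)) = Add(-8, Pow(Add(12, P), -1)))
q = -11 (q = Mul(-1, Add(2, Mul(-1, Pow(3, 2)), Mul(6, 3))) = Mul(-1, Add(2, Mul(-1, 9), 18)) = Mul(-1, Add(2, -9, 18)) = Mul(-1, 11) = -11)
Add(Mul(q, -148), Function('K')(11, Function('m')(-1, 4))) = Add(Mul(-11, -148), Mul(Pow(Add(12, Add(2, -1)), -1), Add(-95, Mul(-8, Add(2, -1))))) = Add(1628, Mul(Pow(Add(12, 1), -1), Add(-95, Mul(-8, 1)))) = Add(1628, Mul(Pow(13, -1), Add(-95, -8))) = Add(1628, Mul(Rational(1, 13), -103)) = Add(1628, Rational(-103, 13)) = Rational(21061, 13)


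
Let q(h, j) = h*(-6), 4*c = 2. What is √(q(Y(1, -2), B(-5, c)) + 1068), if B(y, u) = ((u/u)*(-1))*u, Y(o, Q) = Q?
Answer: 6*√30 ≈ 32.863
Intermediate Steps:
c = ½ (c = (¼)*2 = ½ ≈ 0.50000)
B(y, u) = -u (B(y, u) = (1*(-1))*u = -u)
q(h, j) = -6*h
√(q(Y(1, -2), B(-5, c)) + 1068) = √(-6*(-2) + 1068) = √(12 + 1068) = √1080 = 6*√30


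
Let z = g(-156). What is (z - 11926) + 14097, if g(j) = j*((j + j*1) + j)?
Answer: 75179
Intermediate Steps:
g(j) = 3*j**2 (g(j) = j*((j + j) + j) = j*(2*j + j) = j*(3*j) = 3*j**2)
z = 73008 (z = 3*(-156)**2 = 3*24336 = 73008)
(z - 11926) + 14097 = (73008 - 11926) + 14097 = 61082 + 14097 = 75179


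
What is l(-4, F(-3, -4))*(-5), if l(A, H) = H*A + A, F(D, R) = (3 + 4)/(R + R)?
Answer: 5/2 ≈ 2.5000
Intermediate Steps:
F(D, R) = 7/(2*R) (F(D, R) = 7/((2*R)) = 7*(1/(2*R)) = 7/(2*R))
l(A, H) = A + A*H (l(A, H) = A*H + A = A + A*H)
l(-4, F(-3, -4))*(-5) = -4*(1 + (7/2)/(-4))*(-5) = -4*(1 + (7/2)*(-1/4))*(-5) = -4*(1 - 7/8)*(-5) = -4*1/8*(-5) = -1/2*(-5) = 5/2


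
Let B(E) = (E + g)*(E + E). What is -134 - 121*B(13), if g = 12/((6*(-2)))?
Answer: -37886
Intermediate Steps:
g = -1 (g = 12/(-12) = 12*(-1/12) = -1)
B(E) = 2*E*(-1 + E) (B(E) = (E - 1)*(E + E) = (-1 + E)*(2*E) = 2*E*(-1 + E))
-134 - 121*B(13) = -134 - 242*13*(-1 + 13) = -134 - 242*13*12 = -134 - 121*312 = -134 - 37752 = -37886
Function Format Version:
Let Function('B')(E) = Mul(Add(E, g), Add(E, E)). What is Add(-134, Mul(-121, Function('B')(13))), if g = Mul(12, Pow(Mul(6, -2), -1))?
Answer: -37886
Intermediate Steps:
g = -1 (g = Mul(12, Pow(-12, -1)) = Mul(12, Rational(-1, 12)) = -1)
Function('B')(E) = Mul(2, E, Add(-1, E)) (Function('B')(E) = Mul(Add(E, -1), Add(E, E)) = Mul(Add(-1, E), Mul(2, E)) = Mul(2, E, Add(-1, E)))
Add(-134, Mul(-121, Function('B')(13))) = Add(-134, Mul(-121, Mul(2, 13, Add(-1, 13)))) = Add(-134, Mul(-121, Mul(2, 13, 12))) = Add(-134, Mul(-121, 312)) = Add(-134, -37752) = -37886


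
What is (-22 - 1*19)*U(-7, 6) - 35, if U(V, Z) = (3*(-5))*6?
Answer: 3655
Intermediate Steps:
U(V, Z) = -90 (U(V, Z) = -15*6 = -90)
(-22 - 1*19)*U(-7, 6) - 35 = (-22 - 1*19)*(-90) - 35 = (-22 - 19)*(-90) - 35 = -41*(-90) - 35 = 3690 - 35 = 3655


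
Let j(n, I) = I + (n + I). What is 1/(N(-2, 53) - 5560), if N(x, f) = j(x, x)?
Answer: -1/5566 ≈ -0.00017966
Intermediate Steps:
j(n, I) = n + 2*I (j(n, I) = I + (I + n) = n + 2*I)
N(x, f) = 3*x (N(x, f) = x + 2*x = 3*x)
1/(N(-2, 53) - 5560) = 1/(3*(-2) - 5560) = 1/(-6 - 5560) = 1/(-5566) = -1/5566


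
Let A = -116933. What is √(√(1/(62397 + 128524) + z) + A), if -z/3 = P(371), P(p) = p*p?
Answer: √(-4262304698704853 + 190921*I*√15051385349567522)/190921 ≈ 0.93958 + 341.96*I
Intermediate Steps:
P(p) = p²
z = -412923 (z = -3*371² = -3*137641 = -412923)
√(√(1/(62397 + 128524) + z) + A) = √(√(1/(62397 + 128524) - 412923) - 116933) = √(√(1/190921 - 412923) - 116933) = √(√(-78835672082/190921) - 116933) = √(I*√15051385349567522/190921 - 116933) = √(-116933 + I*√15051385349567522/190921)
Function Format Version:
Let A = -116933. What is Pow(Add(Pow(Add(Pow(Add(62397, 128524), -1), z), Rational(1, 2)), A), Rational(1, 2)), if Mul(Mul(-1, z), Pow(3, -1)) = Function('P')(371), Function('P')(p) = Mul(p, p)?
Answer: Mul(Rational(1, 190921), Pow(Add(-4262304698704853, Mul(190921, I, Pow(15051385349567522, Rational(1, 2)))), Rational(1, 2))) ≈ Add(0.93958, Mul(341.96, I))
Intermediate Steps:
Function('P')(p) = Pow(p, 2)
z = -412923 (z = Mul(-3, Pow(371, 2)) = Mul(-3, 137641) = -412923)
Pow(Add(Pow(Add(Pow(Add(62397, 128524), -1), z), Rational(1, 2)), A), Rational(1, 2)) = Pow(Add(Pow(Add(Pow(Add(62397, 128524), -1), -412923), Rational(1, 2)), -116933), Rational(1, 2)) = Pow(Add(Pow(Add(Pow(190921, -1), -412923), Rational(1, 2)), -116933), Rational(1, 2)) = Pow(Add(Pow(Add(Rational(1, 190921), -412923), Rational(1, 2)), -116933), Rational(1, 2)) = Pow(Add(Pow(Rational(-78835672082, 190921), Rational(1, 2)), -116933), Rational(1, 2)) = Pow(Add(Mul(Rational(1, 190921), I, Pow(15051385349567522, Rational(1, 2))), -116933), Rational(1, 2)) = Pow(Add(-116933, Mul(Rational(1, 190921), I, Pow(15051385349567522, Rational(1, 2)))), Rational(1, 2))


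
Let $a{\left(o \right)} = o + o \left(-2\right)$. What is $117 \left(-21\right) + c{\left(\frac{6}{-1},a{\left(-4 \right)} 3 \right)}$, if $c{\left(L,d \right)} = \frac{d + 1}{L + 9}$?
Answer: $- \frac{7358}{3} \approx -2452.7$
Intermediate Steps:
$a{\left(o \right)} = - o$ ($a{\left(o \right)} = o - 2 o = - o$)
$c{\left(L,d \right)} = \frac{1 + d}{9 + L}$
$117 \left(-21\right) + c{\left(\frac{6}{-1},a{\left(-4 \right)} 3 \right)} = 117 \left(-21\right) + \frac{1 + \left(-1\right) \left(-4\right) 3}{9 + \frac{6}{-1}} = -2457 + \frac{1 + 4 \cdot 3}{9 + 6 \left(-1\right)} = -2457 + \frac{1 + 12}{9 - 6} = -2457 + \frac{1}{3} \cdot 13 = -2457 + \frac{13}{3} = - \frac{7358}{3}$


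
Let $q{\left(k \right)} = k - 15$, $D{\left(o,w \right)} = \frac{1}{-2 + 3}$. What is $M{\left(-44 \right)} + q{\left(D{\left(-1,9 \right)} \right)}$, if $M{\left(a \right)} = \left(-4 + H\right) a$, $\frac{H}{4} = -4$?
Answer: $866$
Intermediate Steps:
$H = -16$ ($H = 4 \left(-4\right) = -16$)
$D{\left(o,w \right)} = 1$ ($D{\left(o,w \right)} = 1^{-1} = 1$)
$M{\left(a \right)} = - 20 a$ ($M{\left(a \right)} = \left(-4 - 16\right) a = - 20 a$)
$q{\left(k \right)} = -15 + k$
$M{\left(-44 \right)} + q{\left(D{\left(-1,9 \right)} \right)} = \left(-20\right) \left(-44\right) + \left(-15 + 1\right) = 880 - 14 = 866$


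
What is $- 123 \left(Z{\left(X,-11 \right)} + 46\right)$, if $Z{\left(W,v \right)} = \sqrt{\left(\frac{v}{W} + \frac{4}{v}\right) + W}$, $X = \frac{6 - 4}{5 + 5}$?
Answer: $-5658 - \frac{123 i \sqrt{166870}}{55} \approx -5658.0 - 913.55 i$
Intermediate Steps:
$X = \frac{1}{5}$ ($X = \frac{2}{10} = 2 \cdot \frac{1}{10} = \frac{1}{5} \approx 0.2$)
$Z{\left(W,v \right)} = \sqrt{W + \frac{4}{v} + \frac{v}{W}}$ ($Z{\left(W,v \right)} = \sqrt{\left(\frac{4}{v} + \frac{v}{W}\right) + W} = \sqrt{W + \frac{4}{v} + \frac{v}{W}}$)
$- 123 \left(Z{\left(X,-11 \right)} + 46\right) = - 123 \left(\sqrt{\frac{1}{5} + \frac{4}{-11} - 11 \frac{1}{\frac{1}{5}}} + 46\right) = - 123 \left(\sqrt{\frac{1}{5} + 4 \left(- \frac{1}{11}\right) - 55} + 46\right) = - 123 \left(\sqrt{\frac{1}{5} - \frac{4}{11} - 55} + 46\right) = - 123 \left(\sqrt{- \frac{3034}{55}} + 46\right) = - 123 \left(\frac{i \sqrt{166870}}{55} + 46\right) = - 123 \left(46 + \frac{i \sqrt{166870}}{55}\right) = -5658 - \frac{123 i \sqrt{166870}}{55}$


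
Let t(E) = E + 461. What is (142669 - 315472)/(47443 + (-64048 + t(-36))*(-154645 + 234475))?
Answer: 172803/5078976647 ≈ 3.4023e-5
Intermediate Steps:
t(E) = 461 + E
(142669 - 315472)/(47443 + (-64048 + t(-36))*(-154645 + 234475)) = (142669 - 315472)/(47443 + (-64048 + (461 - 36))*(-154645 + 234475)) = -172803/(47443 + (-64048 + 425)*79830) = -172803/(47443 - 63623*79830) = -172803/(47443 - 5079024090) = -172803/(-5078976647) = -172803*(-1/5078976647) = 172803/5078976647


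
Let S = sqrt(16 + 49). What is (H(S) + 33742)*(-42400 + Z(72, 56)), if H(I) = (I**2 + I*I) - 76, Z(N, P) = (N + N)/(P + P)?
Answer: -1432906948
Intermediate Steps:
Z(N, P) = N/P (Z(N, P) = (2*N)/((2*P)) = (2*N)*(1/(2*P)) = N/P)
S = sqrt(65) ≈ 8.0623
H(I) = -76 + 2*I**2 (H(I) = (I**2 + I**2) - 76 = 2*I**2 - 76 = -76 + 2*I**2)
(H(S) + 33742)*(-42400 + Z(72, 56)) = ((-76 + 2*(sqrt(65))**2) + 33742)*(-42400 + 72/56) = ((-76 + 2*65) + 33742)*(-42400 + 72*(1/56)) = ((-76 + 130) + 33742)*(-42400 + 9/7) = (54 + 33742)*(-296791/7) = 33796*(-296791/7) = -1432906948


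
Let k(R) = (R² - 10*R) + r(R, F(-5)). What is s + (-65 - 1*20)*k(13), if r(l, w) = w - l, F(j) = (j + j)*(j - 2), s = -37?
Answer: -8197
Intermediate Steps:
F(j) = 2*j*(-2 + j) (F(j) = (2*j)*(-2 + j) = 2*j*(-2 + j))
k(R) = 70 + R² - 11*R (k(R) = (R² - 10*R) + (2*(-5)*(-2 - 5) - R) = (R² - 10*R) + (2*(-5)*(-7) - R) = (R² - 10*R) + (70 - R) = 70 + R² - 11*R)
s + (-65 - 1*20)*k(13) = -37 + (-65 - 1*20)*(70 + 13² - 11*13) = -37 + (-65 - 20)*(70 + 169 - 143) = -37 - 85*96 = -37 - 8160 = -8197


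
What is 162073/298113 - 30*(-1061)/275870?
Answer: 5420001530/8224043331 ≈ 0.65904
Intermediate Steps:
162073/298113 - 30*(-1061)/275870 = 162073*(1/298113) + 31830*(1/275870) = 162073/298113 + 3183/27587 = 5420001530/8224043331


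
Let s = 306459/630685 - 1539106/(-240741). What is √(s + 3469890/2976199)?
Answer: √182529232457558525290922601340198135/150627155189579805 ≈ 2.8364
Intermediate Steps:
s = 1044468313729/151831737585 (s = 306459*(1/630685) - 1539106*(-1/240741) = 306459/630685 + 1539106/240741 = 1044468313729/151831737585 ≈ 6.8791)
√(s + 3469890/2976199) = √(1044468313729/151831737585 + 3469890/2976199) = √(3635384978780751721/451881465568739415) = √182529232457558525290922601340198135/150627155189579805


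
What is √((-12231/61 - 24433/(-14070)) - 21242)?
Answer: I*√15793859733422190/858270 ≈ 146.43*I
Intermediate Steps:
√((-12231/61 - 24433/(-14070)) - 21242) = √((-12231*1/61 - 24433*(-1/14070)) - 21242) = √((-12231/61 + 24433/14070) - 21242) = √(-170599757/858270 - 21242) = √(-18401971097/858270) = I*√15793859733422190/858270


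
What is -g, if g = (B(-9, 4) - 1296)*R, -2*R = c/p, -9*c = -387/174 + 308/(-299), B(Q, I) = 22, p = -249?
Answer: 2765315/2989494 ≈ 0.92501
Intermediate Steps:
c = 56435/156078 (c = -(-387/174 + 308/(-299))/9 = -(-387*1/174 + 308*(-1/299))/9 = -(-129/58 - 308/299)/9 = -1/9*(-56435/17342) = 56435/156078 ≈ 0.36158)
R = 56435/77726844 (R = -56435/(312156*(-249)) = -56435*(-1)/(312156*249) = -1/2*(-56435/38863422) = 56435/77726844 ≈ 0.00072607)
g = -2765315/2989494 (g = (22 - 1296)*(56435/77726844) = -1274*56435/77726844 = -2765315/2989494 ≈ -0.92501)
-g = -1*(-2765315/2989494) = 2765315/2989494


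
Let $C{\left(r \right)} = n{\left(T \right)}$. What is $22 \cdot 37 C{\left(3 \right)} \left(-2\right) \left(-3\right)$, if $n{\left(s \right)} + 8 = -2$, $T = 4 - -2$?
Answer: $-48840$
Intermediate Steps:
$T = 6$ ($T = 4 + 2 = 6$)
$n{\left(s \right)} = -10$ ($n{\left(s \right)} = -8 - 2 = -10$)
$C{\left(r \right)} = -10$
$22 \cdot 37 C{\left(3 \right)} \left(-2\right) \left(-3\right) = 22 \cdot 37 \left(-10\right) \left(-2\right) \left(-3\right) = 814 \cdot 20 \left(-3\right) = 814 \left(-60\right) = -48840$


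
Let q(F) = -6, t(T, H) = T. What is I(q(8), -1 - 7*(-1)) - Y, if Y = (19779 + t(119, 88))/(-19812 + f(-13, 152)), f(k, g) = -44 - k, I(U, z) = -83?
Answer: -1627071/19843 ≈ -81.997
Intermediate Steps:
Y = -19898/19843 (Y = (19779 + 119)/(-19812 + (-44 - 1*(-13))) = 19898/(-19812 + (-44 + 13)) = 19898/(-19812 - 31) = 19898/(-19843) = 19898*(-1/19843) = -19898/19843 ≈ -1.0028)
I(q(8), -1 - 7*(-1)) - Y = -83 - 1*(-19898/19843) = -83 + 19898/19843 = -1627071/19843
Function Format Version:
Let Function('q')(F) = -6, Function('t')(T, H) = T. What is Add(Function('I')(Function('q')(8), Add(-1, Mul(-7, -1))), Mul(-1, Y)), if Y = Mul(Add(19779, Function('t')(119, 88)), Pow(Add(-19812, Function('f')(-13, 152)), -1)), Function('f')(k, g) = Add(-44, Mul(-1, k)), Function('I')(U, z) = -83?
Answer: Rational(-1627071, 19843) ≈ -81.997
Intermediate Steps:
Y = Rational(-19898, 19843) (Y = Mul(Add(19779, 119), Pow(Add(-19812, Add(-44, Mul(-1, -13))), -1)) = Mul(19898, Pow(Add(-19812, Add(-44, 13)), -1)) = Mul(19898, Pow(Add(-19812, -31), -1)) = Mul(19898, Pow(-19843, -1)) = Mul(19898, Rational(-1, 19843)) = Rational(-19898, 19843) ≈ -1.0028)
Add(Function('I')(Function('q')(8), Add(-1, Mul(-7, -1))), Mul(-1, Y)) = Add(-83, Mul(-1, Rational(-19898, 19843))) = Add(-83, Rational(19898, 19843)) = Rational(-1627071, 19843)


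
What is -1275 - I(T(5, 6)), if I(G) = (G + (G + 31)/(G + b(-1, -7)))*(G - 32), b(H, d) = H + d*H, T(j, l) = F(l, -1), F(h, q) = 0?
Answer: -3329/3 ≈ -1109.7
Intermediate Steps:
T(j, l) = 0
b(H, d) = H + H*d
I(G) = (-32 + G)*(G + (31 + G)/(6 + G)) (I(G) = (G + (G + 31)/(G - (1 - 7)))*(G - 32) = (G + (31 + G)/(G - 1*(-6)))*(-32 + G) = (G + (31 + G)/(G + 6))*(-32 + G) = (G + (31 + G)/(6 + G))*(-32 + G) = (-32 + G)*(G + (31 + G)/(6 + G)))
-1275 - I(T(5, 6)) = -1275 - (-992 + 0³ - 193*0 - 25*0²)/(6 + 0) = -1275 - (-992 + 0 + 0 - 25*0)/6 = -1275 - (-992 + 0 + 0 + 0)/6 = -1275 - (-992)/6 = -1275 - 1*(-496/3) = -1275 + 496/3 = -3329/3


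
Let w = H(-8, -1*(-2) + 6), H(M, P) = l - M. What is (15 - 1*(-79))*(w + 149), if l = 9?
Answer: 15604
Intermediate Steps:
H(M, P) = 9 - M
w = 17 (w = 9 - 1*(-8) = 9 + 8 = 17)
(15 - 1*(-79))*(w + 149) = (15 - 1*(-79))*(17 + 149) = (15 + 79)*166 = 94*166 = 15604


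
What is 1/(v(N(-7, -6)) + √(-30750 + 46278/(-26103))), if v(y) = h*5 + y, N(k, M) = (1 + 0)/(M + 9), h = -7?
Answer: -339339/312781325 - 9*I*√582034200594/1251125300 ≈ -0.0010849 - 0.005488*I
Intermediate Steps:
N(k, M) = 1/(9 + M)
v(y) = -35 + y (v(y) = -7*5 + y = -35 + y)
1/(v(N(-7, -6)) + √(-30750 + 46278/(-26103))) = 1/((-35 + 1/(9 - 6)) + √(-30750 + 46278/(-26103))) = 1/((-35 + 1/3) + √(-30750 + 46278*(-1/26103))) = 1/((-35 + ⅓) + √(-30750 - 15426/8701)) = 1/(-104/3 + √(-267571176/8701)) = 1/(-104/3 + 2*I*√582034200594/8701)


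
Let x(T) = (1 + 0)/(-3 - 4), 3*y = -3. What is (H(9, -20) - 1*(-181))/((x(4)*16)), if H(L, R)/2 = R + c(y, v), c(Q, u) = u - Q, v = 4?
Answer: -1057/16 ≈ -66.063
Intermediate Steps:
y = -1 (y = (⅓)*(-3) = -1)
x(T) = -⅐ (x(T) = 1/(-7) = 1*(-⅐) = -⅐)
H(L, R) = 10 + 2*R (H(L, R) = 2*(R + (4 - 1*(-1))) = 2*(R + (4 + 1)) = 2*(R + 5) = 2*(5 + R) = 10 + 2*R)
(H(9, -20) - 1*(-181))/((x(4)*16)) = ((10 + 2*(-20)) - 1*(-181))/((-⅐*16)) = ((10 - 40) + 181)/(-16/7) = (-30 + 181)*(-7/16) = 151*(-7/16) = -1057/16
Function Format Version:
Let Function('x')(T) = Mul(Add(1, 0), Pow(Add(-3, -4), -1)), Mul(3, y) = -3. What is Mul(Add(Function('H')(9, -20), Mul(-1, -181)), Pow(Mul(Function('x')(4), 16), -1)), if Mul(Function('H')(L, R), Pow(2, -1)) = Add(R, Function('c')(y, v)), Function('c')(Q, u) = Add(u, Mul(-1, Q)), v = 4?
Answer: Rational(-1057, 16) ≈ -66.063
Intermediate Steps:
y = -1 (y = Mul(Rational(1, 3), -3) = -1)
Function('x')(T) = Rational(-1, 7) (Function('x')(T) = Mul(1, Pow(-7, -1)) = Mul(1, Rational(-1, 7)) = Rational(-1, 7))
Function('H')(L, R) = Add(10, Mul(2, R)) (Function('H')(L, R) = Mul(2, Add(R, Add(4, Mul(-1, -1)))) = Mul(2, Add(R, Add(4, 1))) = Mul(2, Add(R, 5)) = Mul(2, Add(5, R)) = Add(10, Mul(2, R)))
Mul(Add(Function('H')(9, -20), Mul(-1, -181)), Pow(Mul(Function('x')(4), 16), -1)) = Mul(Add(Add(10, Mul(2, -20)), Mul(-1, -181)), Pow(Mul(Rational(-1, 7), 16), -1)) = Mul(Add(Add(10, -40), 181), Pow(Rational(-16, 7), -1)) = Mul(Add(-30, 181), Rational(-7, 16)) = Mul(151, Rational(-7, 16)) = Rational(-1057, 16)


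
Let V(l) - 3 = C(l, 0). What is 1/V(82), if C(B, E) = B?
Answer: 1/85 ≈ 0.011765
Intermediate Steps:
V(l) = 3 + l
1/V(82) = 1/(3 + 82) = 1/85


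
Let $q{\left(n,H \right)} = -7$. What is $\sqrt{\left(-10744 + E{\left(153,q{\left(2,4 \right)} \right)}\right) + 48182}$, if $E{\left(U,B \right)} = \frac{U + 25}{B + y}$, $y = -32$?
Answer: $\frac{8 \sqrt{889629}}{39} \approx 193.48$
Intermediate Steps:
$E{\left(U,B \right)} = \frac{25 + U}{-32 + B}$ ($E{\left(U,B \right)} = \frac{U + 25}{B - 32} = \frac{25 + U}{-32 + B}$)
$\sqrt{\left(-10744 + E{\left(153,q{\left(2,4 \right)} \right)}\right) + 48182} = \sqrt{\left(-10744 + \frac{25 + 153}{-32 - 7}\right) + 48182} = \sqrt{\left(-10744 + \frac{1}{-39} \cdot 178\right) + 48182} = \sqrt{\left(-10744 - \frac{178}{39}\right) + 48182} = \sqrt{- \frac{419194}{39} + 48182} = \sqrt{\frac{1459904}{39}} = \frac{8 \sqrt{889629}}{39}$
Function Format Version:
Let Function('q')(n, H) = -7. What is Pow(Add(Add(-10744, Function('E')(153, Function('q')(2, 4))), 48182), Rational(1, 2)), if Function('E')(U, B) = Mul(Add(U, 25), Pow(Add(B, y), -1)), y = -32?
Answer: Mul(Rational(8, 39), Pow(889629, Rational(1, 2))) ≈ 193.48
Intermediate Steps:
Function('E')(U, B) = Mul(Pow(Add(-32, B), -1), Add(25, U)) (Function('E')(U, B) = Mul(Add(U, 25), Pow(Add(B, -32), -1)) = Mul(Add(25, U), Pow(Add(-32, B), -1)) = Mul(Pow(Add(-32, B), -1), Add(25, U)))
Pow(Add(Add(-10744, Function('E')(153, Function('q')(2, 4))), 48182), Rational(1, 2)) = Pow(Add(Add(-10744, Mul(Pow(Add(-32, -7), -1), Add(25, 153))), 48182), Rational(1, 2)) = Pow(Add(Add(-10744, Mul(Pow(-39, -1), 178)), 48182), Rational(1, 2)) = Pow(Add(Add(-10744, Mul(Rational(-1, 39), 178)), 48182), Rational(1, 2)) = Pow(Add(Add(-10744, Rational(-178, 39)), 48182), Rational(1, 2)) = Pow(Add(Rational(-419194, 39), 48182), Rational(1, 2)) = Pow(Rational(1459904, 39), Rational(1, 2)) = Mul(Rational(8, 39), Pow(889629, Rational(1, 2)))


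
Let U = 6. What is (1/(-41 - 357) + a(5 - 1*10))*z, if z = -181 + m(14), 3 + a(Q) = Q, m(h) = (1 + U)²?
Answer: 210210/199 ≈ 1056.3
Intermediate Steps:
m(h) = 49 (m(h) = (1 + 6)² = 7² = 49)
a(Q) = -3 + Q
z = -132 (z = -181 + 49 = -132)
(1/(-41 - 357) + a(5 - 1*10))*z = (1/(-41 - 357) + (-3 + (5 - 1*10)))*(-132) = (1/(-398) + (-3 + (5 - 10)))*(-132) = (-1/398 + (-3 - 5))*(-132) = (-1/398 - 8)*(-132) = -3185/398*(-132) = 210210/199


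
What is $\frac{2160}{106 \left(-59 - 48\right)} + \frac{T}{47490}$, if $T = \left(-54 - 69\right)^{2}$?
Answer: $\frac{11502453}{89771930} \approx 0.12813$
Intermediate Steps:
$T = 15129$ ($T = \left(-123\right)^{2} = 15129$)
$\frac{2160}{106 \left(-59 - 48\right)} + \frac{T}{47490} = \frac{2160}{106 \left(-59 - 48\right)} + \frac{15129}{47490} = \frac{2160}{106 \left(-107\right)} + 15129 \cdot \frac{1}{47490} = \frac{2160}{-11342} + \frac{5043}{15830} = 2160 \left(- \frac{1}{11342}\right) + \frac{5043}{15830} = - \frac{1080}{5671} + \frac{5043}{15830} = \frac{11502453}{89771930}$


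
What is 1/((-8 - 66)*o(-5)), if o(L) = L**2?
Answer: -1/1850 ≈ -0.00054054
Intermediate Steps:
1/((-8 - 66)*o(-5)) = 1/((-8 - 66)*(-5)**2) = 1/(-74*25) = 1/(-1850) = -1/1850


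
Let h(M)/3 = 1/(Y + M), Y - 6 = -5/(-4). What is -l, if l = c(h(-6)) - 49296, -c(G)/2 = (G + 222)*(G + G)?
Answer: 1286256/25 ≈ 51450.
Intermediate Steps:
Y = 29/4 (Y = 6 - 5/(-4) = 6 - 5*(-¼) = 6 + 5/4 = 29/4 ≈ 7.2500)
h(M) = 3/(29/4 + M)
c(G) = -4*G*(222 + G) (c(G) = -2*(G + 222)*(G + G) = -2*(222 + G)*2*G = -4*G*(222 + G))
l = -1286256/25 (l = -4*12/(29 + 4*(-6))*(222 + 12/(29 + 4*(-6))) - 49296 = -4*12/(29 - 24)*(222 + 12/(29 - 24)) - 49296 = -4*12/5*(222 + 12/5) - 49296 = -4*12/5*1122/5 - 49296 = -53856/25 - 49296 = -1286256/25 ≈ -51450.)
-l = -1*(-1286256/25) = 1286256/25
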